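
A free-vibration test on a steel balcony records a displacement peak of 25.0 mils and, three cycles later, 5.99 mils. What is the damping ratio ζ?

0.0756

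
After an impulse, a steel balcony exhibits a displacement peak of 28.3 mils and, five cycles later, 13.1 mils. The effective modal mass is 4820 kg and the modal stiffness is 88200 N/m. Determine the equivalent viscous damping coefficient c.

1010 N·s/m

Logarithmic decrement δ = (1/n)·ln(x₀/x_n) = (1/5)·ln(28.3/13.1) = (1/5)·ln(2.160) = 0.1540.
ζ = δ/√(4π² + δ²) = 0.1540/√(39.48 + 0.0237) = 0.1540/6.285 = 0.02451.
c = ζ · 2√(km) = 0.02451 × 2√(88200 × 4820) = 0.02451 × 41240 = 1011 N·s/m.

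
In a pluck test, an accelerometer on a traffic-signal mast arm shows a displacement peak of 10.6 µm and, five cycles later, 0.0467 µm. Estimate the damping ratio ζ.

Logarithmic decrement δ = (1/n)·ln(x₀/x_n) = (1/5)·ln(10.6/0.0467) = (1/5)·ln(227.0) = 1.085.
ζ = δ/√(4π² + δ²) = 1.085/√(39.48 + 1.18) = 1.085/6.376 = 0.1702.

0.170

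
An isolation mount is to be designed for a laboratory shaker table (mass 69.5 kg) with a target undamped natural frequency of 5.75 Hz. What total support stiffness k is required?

ω_n = 2πf_n = 2π × 5.75 = 36.13 rad/s.
k = m·ω_n² = 69.5 × 36.13² = 69.5 × 1305 = 90720 N/m.

90700 N/m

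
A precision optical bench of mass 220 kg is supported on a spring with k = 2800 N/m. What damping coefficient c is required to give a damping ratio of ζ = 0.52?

c_c = 2√(k·m) = 2√(2800 × 220) = 1570 N·s/m.
c = ζ·c_c = 0.52 × 1570 = 816.3 N·s/m.

816 N·s/m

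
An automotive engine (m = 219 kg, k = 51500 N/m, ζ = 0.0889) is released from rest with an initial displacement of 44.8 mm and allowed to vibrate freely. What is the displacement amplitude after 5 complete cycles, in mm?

2.71 mm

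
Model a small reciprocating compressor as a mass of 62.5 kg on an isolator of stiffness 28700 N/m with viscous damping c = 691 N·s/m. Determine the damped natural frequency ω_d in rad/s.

ω_n = √(k/m) = √(28700/62.5) = 21.43 rad/s.
Critical damping c_c = 2√(k·m) = 2√(28700 × 62.5) = 2679 N·s/m, so ζ = c/c_c = 691/2679 = 0.2580.
ω_d = ω_n√(1 − ζ²) = 21.43 × √(1 − 0.0665) = 20.70 rad/s.

20.7 rad/s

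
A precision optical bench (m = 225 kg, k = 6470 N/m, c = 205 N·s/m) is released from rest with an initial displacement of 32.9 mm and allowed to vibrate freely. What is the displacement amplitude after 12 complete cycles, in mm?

0.0531 mm

ζ = c/(2√(km)) = 205/(2√(6470 × 225)) = 205/2413 = 0.08495.
Logarithmic decrement δ = 2πζ/√(1 − ζ²) = 2π × 0.08495/√(1 − 0.00722) = 0.5357.
After n cycles, x_n/x₀ = e^(−nδ), so x_12 = 32.9 × e^(−12 × 0.5357) = 32.9 × 0.001615 = 0.05313 mm.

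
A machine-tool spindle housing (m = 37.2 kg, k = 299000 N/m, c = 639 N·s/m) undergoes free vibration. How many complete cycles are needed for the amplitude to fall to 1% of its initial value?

8 cycles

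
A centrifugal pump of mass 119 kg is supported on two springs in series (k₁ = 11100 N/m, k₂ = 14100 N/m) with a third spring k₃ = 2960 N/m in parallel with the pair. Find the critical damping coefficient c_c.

2090 N·s/m

Series pair: k_s = k₁k₂/(k₁+k₂) = (11100)(14100)/(11100 + 14100) = 6211 N/m. In parallel with k₃: k_eq = 6211 + 2960 = 9171 N/m.
c_c = 2√(k_eq·m) = 2√(9171 × 119) = 2 × 1045 = 2089 N·s/m.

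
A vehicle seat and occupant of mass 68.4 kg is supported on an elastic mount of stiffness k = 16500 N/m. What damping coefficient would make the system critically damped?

c_c = 2√(k·m) = 2√(16500 × 68.4) = 2 × 1062 = 2125 N·s/m.

2120 N·s/m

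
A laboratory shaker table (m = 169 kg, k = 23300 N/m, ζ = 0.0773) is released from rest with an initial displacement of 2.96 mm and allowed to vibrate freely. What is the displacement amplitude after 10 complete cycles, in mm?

0.0227 mm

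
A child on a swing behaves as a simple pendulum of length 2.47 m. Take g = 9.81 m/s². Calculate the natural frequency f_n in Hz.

For a simple pendulum ω_n = √(g/L) = √(9.81/2.47) = √3.972 = 1.993 rad/s.
f_n = ω_n/(2π) = 1.993/6.283 = 0.3172 Hz.

0.317 Hz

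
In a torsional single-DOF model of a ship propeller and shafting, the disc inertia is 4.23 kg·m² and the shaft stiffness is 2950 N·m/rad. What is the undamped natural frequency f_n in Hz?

ω_n = √(k_t/J) = √(2950/4.23) = √697.4 = 26.41 rad/s.
f_n = ω_n/(2π) = 26.41/6.283 = 4.203 Hz.

4.20 Hz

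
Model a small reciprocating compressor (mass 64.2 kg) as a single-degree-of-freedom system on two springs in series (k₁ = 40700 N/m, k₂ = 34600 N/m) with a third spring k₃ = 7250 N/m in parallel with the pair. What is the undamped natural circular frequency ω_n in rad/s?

Series pair: k_s = k₁k₂/(k₁+k₂) = (40700)(34600)/(40700 + 34600) = 18700 N/m. In parallel with k₃: k_eq = 18700 + 7250 = 25950 N/m.
ω_n = √(k_eq/m) = √(25950/64.2) = √404.2 = 20.11 rad/s.

20.1 rad/s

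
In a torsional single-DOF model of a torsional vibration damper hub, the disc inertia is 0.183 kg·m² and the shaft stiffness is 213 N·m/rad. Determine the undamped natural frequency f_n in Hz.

ω_n = √(k_t/J) = √(213/0.183) = √1164 = 34.12 rad/s.
f_n = ω_n/(2π) = 34.12/6.283 = 5.430 Hz.

5.43 Hz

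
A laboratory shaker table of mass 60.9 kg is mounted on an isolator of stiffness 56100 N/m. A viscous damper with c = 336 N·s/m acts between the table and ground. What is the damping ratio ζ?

0.0909

ω_n = √(k/m) = √(56100/60.9) = 30.35 rad/s.
Critical damping c_c = 2√(k·m) = 2√(56100 × 60.9) = 3697 N·s/m, so ζ = c/c_c = 336/3697 = 0.09089.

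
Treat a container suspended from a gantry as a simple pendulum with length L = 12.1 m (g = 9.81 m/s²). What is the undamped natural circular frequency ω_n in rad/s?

For a simple pendulum ω_n = √(g/L) = √(9.81/12.1) = √0.8107 = 0.9004 rad/s.

0.900 rad/s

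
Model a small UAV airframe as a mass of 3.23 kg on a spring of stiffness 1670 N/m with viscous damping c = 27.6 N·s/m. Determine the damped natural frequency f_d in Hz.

ω_n = √(k/m) = √(1670/3.23) = 22.74 rad/s.
Critical damping c_c = 2√(k·m) = 2√(1670 × 3.23) = 146.9 N·s/m, so ζ = c/c_c = 27.6/146.9 = 0.1879.
ω_d = ω_n√(1 − ζ²) = 22.74 × √(1 − 0.0353) = 22.33 rad/s.
f_d = ω_d/(2π) = 3.554 Hz.

3.55 Hz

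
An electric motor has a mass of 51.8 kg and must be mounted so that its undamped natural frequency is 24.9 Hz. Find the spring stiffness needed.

1270000 N/m

ω_n = 2πf_n = 2π × 24.9 = 156.5 rad/s.
k = m·ω_n² = 51.8 × 156.5² = 51.8 × 24480 = 1268000 N/m.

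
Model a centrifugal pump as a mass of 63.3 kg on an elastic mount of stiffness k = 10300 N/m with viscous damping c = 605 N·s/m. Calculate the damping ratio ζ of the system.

0.375

ω_n = √(k/m) = √(10300/63.3) = 12.76 rad/s.
Critical damping c_c = 2√(k·m) = 2√(10300 × 63.3) = 1615 N·s/m, so ζ = c/c_c = 605/1615 = 0.3746.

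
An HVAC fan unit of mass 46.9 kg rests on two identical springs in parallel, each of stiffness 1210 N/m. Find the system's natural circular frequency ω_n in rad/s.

7.18 rad/s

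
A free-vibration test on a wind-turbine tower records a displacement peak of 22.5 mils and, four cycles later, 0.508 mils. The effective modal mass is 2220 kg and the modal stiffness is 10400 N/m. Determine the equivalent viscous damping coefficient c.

Logarithmic decrement δ = (1/n)·ln(x₀/x_n) = (1/4)·ln(22.5/0.508) = (1/4)·ln(44.29) = 0.9477.
ζ = δ/√(4π² + δ²) = 0.9477/√(39.48 + 0.898) = 0.9477/6.354 = 0.1491.
c = ζ · 2√(km) = 0.1491 × 2√(10400 × 2220) = 0.1491 × 9610 = 1433 N·s/m.

1430 N·s/m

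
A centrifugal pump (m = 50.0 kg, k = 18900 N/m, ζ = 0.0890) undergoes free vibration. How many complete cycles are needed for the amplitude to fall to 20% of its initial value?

Logarithmic decrement δ = 2πζ/√(1 − ζ²) = 2π × 0.08900/√(1 − 0.00792) = 0.5614.
x_n/x₀ = e^(−nδ) ≤ 0.2; take ln: n ≥ ln(1/0.2)/δ = 1.609/0.5614 = 2.867.
So 3 complete cycles are required.

3 cycles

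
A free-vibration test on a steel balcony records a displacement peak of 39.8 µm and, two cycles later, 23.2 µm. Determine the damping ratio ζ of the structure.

0.0429

Logarithmic decrement δ = (1/n)·ln(x₀/x_n) = (1/2)·ln(39.8/23.2) = (1/2)·ln(1.716) = 0.2699.
ζ = δ/√(4π² + δ²) = 0.2699/√(39.48 + 0.0728) = 0.2699/6.289 = 0.04291.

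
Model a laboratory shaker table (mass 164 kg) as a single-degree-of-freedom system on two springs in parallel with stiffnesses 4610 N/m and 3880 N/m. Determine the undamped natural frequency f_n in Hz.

1.15 Hz

Parallel springs add: k_eq = 4610 + 3880 = 8490 N/m.
ω_n = √(k_eq/m) = √(8490/164) = √51.77 = 7.195 rad/s.
f_n = ω_n/(2π) = 7.195/6.283 = 1.145 Hz.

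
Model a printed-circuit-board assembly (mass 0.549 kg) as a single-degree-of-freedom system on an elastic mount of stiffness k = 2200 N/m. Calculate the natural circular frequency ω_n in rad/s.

63.3 rad/s

ω_n = √(k/m) = √(2200/0.549) = √4007 = 63.30 rad/s.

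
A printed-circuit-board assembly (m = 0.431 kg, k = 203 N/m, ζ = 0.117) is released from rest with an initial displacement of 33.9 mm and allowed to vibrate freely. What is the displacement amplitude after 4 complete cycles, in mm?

1.76 mm

Logarithmic decrement δ = 2πζ/√(1 − ζ²) = 2π × 0.1170/√(1 − 0.0137) = 0.7402.
After n cycles, x_n/x₀ = e^(−nδ), so x_4 = 33.9 × e^(−4 × 0.7402) = 33.9 × 0.05177 = 1.755 mm.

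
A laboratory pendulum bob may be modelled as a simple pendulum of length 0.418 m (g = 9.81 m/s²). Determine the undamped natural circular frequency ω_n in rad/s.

For a simple pendulum ω_n = √(g/L) = √(9.81/0.418) = √23.47 = 4.844 rad/s.

4.84 rad/s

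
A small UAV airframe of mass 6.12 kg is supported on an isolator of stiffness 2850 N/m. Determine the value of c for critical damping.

c_c = 2√(k·m) = 2√(2850 × 6.12) = 2 × 132.1 = 264.1 N·s/m.

264 N·s/m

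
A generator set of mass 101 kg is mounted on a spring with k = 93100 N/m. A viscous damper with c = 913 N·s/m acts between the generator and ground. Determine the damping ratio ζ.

0.149

ω_n = √(k/m) = √(93100/101) = 30.36 rad/s.
Critical damping c_c = 2√(k·m) = 2√(93100 × 101) = 6133 N·s/m, so ζ = c/c_c = 913/6133 = 0.1489.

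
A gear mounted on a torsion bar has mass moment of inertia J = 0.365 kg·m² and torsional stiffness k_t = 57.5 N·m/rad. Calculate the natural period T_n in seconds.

ω_n = √(k_t/J) = √(57.5/0.365) = √157.5 = 12.55 rad/s.
T_n = 2π/ω_n = 6.283/12.55 = 0.5006 s.

0.501 s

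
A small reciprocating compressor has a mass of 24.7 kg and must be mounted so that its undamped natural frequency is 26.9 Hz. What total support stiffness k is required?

706000 N/m

ω_n = 2πf_n = 2π × 26.9 = 169.0 rad/s.
k = m·ω_n² = 24.7 × 169.0² = 24.7 × 28570 = 705600 N/m.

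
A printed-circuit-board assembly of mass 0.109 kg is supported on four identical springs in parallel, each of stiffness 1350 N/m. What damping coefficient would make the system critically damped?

48.5 N·s/m

Parallel springs add: k_eq = 4 × 1350 = 5400 N/m.
c_c = 2√(k_eq·m) = 2√(5400 × 0.109) = 2 × 24.26 = 48.52 N·s/m.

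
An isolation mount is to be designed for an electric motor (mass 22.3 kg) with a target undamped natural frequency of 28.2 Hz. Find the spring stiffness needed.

700000 N/m

ω_n = 2πf_n = 2π × 28.2 = 177.2 rad/s.
k = m·ω_n² = 22.3 × 177.2² = 22.3 × 31390 = 700100 N/m.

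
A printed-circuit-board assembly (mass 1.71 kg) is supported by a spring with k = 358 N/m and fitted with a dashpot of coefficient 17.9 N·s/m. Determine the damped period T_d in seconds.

0.466 s

ω_n = √(k/m) = √(358.0/1.71) = 14.47 rad/s.
Critical damping c_c = 2√(k·m) = 2√(358.0 × 1.71) = 49.48 N·s/m, so ζ = c/c_c = 17.9/49.48 = 0.3617.
ω_d = ω_n√(1 − ζ²) = 14.47 × √(1 − 0.131) = 13.49 rad/s.
T_d = 2π/ω_d = 0.4658 s.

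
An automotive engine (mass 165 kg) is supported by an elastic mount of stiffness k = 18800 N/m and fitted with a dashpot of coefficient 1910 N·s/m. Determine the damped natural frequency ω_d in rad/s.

8.97 rad/s

ω_n = √(k/m) = √(18800/165) = 10.67 rad/s.
Critical damping c_c = 2√(k·m) = 2√(18800 × 165) = 3522 N·s/m, so ζ = c/c_c = 1910/3522 = 0.5422.
ω_d = ω_n√(1 − ζ²) = 10.67 × √(1 − 0.294) = 8.969 rad/s.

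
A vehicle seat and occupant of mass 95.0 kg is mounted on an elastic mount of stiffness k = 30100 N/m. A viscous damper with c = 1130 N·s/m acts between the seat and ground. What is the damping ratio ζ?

0.334

ω_n = √(k/m) = √(30100/95.0) = 17.80 rad/s.
Critical damping c_c = 2√(k·m) = 2√(30100 × 95.0) = 3382 N·s/m, so ζ = c/c_c = 1130/3382 = 0.3341.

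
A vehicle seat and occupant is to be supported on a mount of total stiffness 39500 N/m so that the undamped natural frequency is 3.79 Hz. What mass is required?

69.7 kg

ω_n = 2πf_n = 2π × 3.79 = 23.81 rad/s.
m = k/ω_n² = 39500/23.81² = 39500/567.1 = 69.66 kg.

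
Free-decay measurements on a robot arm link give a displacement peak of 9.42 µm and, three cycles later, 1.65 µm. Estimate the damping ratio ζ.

Logarithmic decrement δ = (1/n)·ln(x₀/x_n) = (1/3)·ln(9.42/1.65) = (1/3)·ln(5.709) = 0.5807.
ζ = δ/√(4π² + δ²) = 0.5807/√(39.48 + 0.337) = 0.5807/6.310 = 0.09203.

0.0920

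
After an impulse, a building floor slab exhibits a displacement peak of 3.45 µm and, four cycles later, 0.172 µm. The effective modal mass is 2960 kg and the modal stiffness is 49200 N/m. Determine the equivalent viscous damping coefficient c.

Logarithmic decrement δ = (1/n)·ln(x₀/x_n) = (1/4)·ln(3.45/0.172) = (1/4)·ln(20.06) = 0.7497.
ζ = δ/√(4π² + δ²) = 0.7497/√(39.48 + 0.562) = 0.7497/6.328 = 0.1185.
c = ζ · 2√(km) = 0.1185 × 2√(49200 × 2960) = 0.1185 × 24140 = 2859 N·s/m.

2860 N·s/m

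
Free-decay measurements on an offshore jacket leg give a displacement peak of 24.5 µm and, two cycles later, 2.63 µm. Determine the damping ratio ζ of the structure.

Logarithmic decrement δ = (1/n)·ln(x₀/x_n) = (1/2)·ln(24.5/2.63) = (1/2)·ln(9.316) = 1.116.
ζ = δ/√(4π² + δ²) = 1.116/√(39.48 + 1.25) = 1.116/6.381 = 0.1749.

0.175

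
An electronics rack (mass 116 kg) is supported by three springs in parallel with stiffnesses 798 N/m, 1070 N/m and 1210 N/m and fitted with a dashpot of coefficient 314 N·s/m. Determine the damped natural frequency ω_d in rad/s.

4.97 rad/s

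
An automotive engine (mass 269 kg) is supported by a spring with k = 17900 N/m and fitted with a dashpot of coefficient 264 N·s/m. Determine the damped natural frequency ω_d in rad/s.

ω_n = √(k/m) = √(17900/269) = 8.157 rad/s.
Critical damping c_c = 2√(k·m) = 2√(17900 × 269) = 4389 N·s/m, so ζ = c/c_c = 264/4389 = 0.06015.
ω_d = ω_n√(1 − ζ²) = 8.157 × √(1 − 0.00362) = 8.143 rad/s.

8.14 rad/s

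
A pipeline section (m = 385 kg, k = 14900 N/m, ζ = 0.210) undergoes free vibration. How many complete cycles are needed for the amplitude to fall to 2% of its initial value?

3 cycles

Logarithmic decrement δ = 2πζ/√(1 − ζ²) = 2π × 0.2100/√(1 − 0.0441) = 1.350.
x_n/x₀ = e^(−nδ) ≤ 0.02; take ln: n ≥ ln(1/0.02)/δ = 3.912/1.350 = 2.899.
So 3 complete cycles are required.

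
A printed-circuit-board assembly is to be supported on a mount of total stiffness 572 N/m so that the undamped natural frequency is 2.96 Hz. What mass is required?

1.65 kg

ω_n = 2πf_n = 2π × 2.96 = 18.60 rad/s.
m = k/ω_n² = 572/18.60² = 572/345.9 = 1.654 kg.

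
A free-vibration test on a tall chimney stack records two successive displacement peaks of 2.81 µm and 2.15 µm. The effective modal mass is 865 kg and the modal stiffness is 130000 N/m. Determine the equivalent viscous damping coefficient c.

903 N·s/m

Logarithmic decrement δ = (1/n)·ln(x₀/x_n) = (1/1)·ln(2.81/2.15) = (1/1)·ln(1.307) = 0.2677.
ζ = δ/√(4π² + δ²) = 0.2677/√(39.48 + 0.0717) = 0.2677/6.289 = 0.04257.
c = ζ · 2√(km) = 0.04257 × 2√(130000 × 865) = 0.04257 × 21210 = 902.8 N·s/m.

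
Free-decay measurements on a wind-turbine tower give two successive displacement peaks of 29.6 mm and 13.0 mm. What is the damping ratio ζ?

Logarithmic decrement δ = (1/n)·ln(x₀/x_n) = (1/1)·ln(29.6/13.0) = (1/1)·ln(2.277) = 0.8228.
ζ = δ/√(4π² + δ²) = 0.8228/√(39.48 + 0.677) = 0.8228/6.337 = 0.1298.

0.130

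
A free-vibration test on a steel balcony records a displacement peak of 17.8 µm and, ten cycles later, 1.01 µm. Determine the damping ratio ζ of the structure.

Logarithmic decrement δ = (1/n)·ln(x₀/x_n) = (1/10)·ln(17.8/1.01) = (1/10)·ln(17.62) = 0.2869.
ζ = δ/√(4π² + δ²) = 0.2869/√(39.48 + 0.0823) = 0.2869/6.290 = 0.04562.

0.0456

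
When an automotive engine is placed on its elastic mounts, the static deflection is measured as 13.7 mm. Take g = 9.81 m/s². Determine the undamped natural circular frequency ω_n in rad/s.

26.8 rad/s

ω_n = √(g/δ_st) = √(9.81/0.0137) = √716.1 = 26.76 rad/s.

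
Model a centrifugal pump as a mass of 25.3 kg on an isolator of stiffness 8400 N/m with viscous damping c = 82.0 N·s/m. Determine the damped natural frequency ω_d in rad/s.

18.1 rad/s

ω_n = √(k/m) = √(8400/25.3) = 18.22 rad/s.
Critical damping c_c = 2√(k·m) = 2√(8400 × 25.3) = 922.0 N·s/m, so ζ = c/c_c = 82.0/922.0 = 0.08894.
ω_d = ω_n√(1 − ζ²) = 18.22 × √(1 − 0.00791) = 18.15 rad/s.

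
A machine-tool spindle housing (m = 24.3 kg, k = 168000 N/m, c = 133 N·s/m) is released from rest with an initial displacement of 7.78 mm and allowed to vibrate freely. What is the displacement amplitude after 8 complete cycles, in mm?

ζ = c/(2√(km)) = 133/(2√(168000 × 24.3)) = 133/4041 = 0.03291.
Logarithmic decrement δ = 2πζ/√(1 − ζ²) = 2π × 0.03291/√(1 − 0.00108) = 0.2069.
After n cycles, x_n/x₀ = e^(−nδ), so x_8 = 7.78 × e^(−8 × 0.2069) = 7.78 × 0.1910 = 1.486 mm.

1.49 mm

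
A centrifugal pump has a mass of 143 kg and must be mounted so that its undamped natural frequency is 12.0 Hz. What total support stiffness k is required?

ω_n = 2πf_n = 2π × 12.0 = 75.40 rad/s.
k = m·ω_n² = 143 × 75.40² = 143 × 5685 = 812900 N/m.

813000 N/m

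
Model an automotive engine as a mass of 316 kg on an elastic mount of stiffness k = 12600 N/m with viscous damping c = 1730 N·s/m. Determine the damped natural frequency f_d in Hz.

0.906 Hz

ω_n = √(k/m) = √(12600/316) = 6.315 rad/s.
Critical damping c_c = 2√(k·m) = 2√(12600 × 316) = 3991 N·s/m, so ζ = c/c_c = 1730/3991 = 0.4335.
ω_d = ω_n√(1 − ζ²) = 6.315 × √(1 − 0.188) = 5.690 rad/s.
f_d = ω_d/(2π) = 0.9057 Hz.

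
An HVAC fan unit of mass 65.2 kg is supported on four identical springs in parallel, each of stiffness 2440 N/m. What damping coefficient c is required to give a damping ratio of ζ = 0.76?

1210 N·s/m

Parallel springs add: k_eq = 4 × 2440 = 9760 N/m.
c_c = 2√(k_eq·m) = 2√(9760 × 65.2) = 1595 N·s/m.
c = ζ·c_c = 0.76 × 1595 = 1213 N·s/m.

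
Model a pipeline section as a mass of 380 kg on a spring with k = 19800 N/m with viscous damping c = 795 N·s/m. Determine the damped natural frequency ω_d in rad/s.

ω_n = √(k/m) = √(19800/380) = 7.218 rad/s.
Critical damping c_c = 2√(k·m) = 2√(19800 × 380) = 5486 N·s/m, so ζ = c/c_c = 795/5486 = 0.1449.
ω_d = ω_n√(1 − ζ²) = 7.218 × √(1 − 0.0210) = 7.142 rad/s.

7.14 rad/s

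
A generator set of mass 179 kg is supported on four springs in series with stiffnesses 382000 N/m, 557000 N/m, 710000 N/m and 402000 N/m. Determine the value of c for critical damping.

Series springs: 1/k_eq = 1/382000 + 1/557000 + 1/710000 + 1/402000 = 8.309×10^-6, so k_eq = 120300 N/m.
c_c = 2√(k_eq·m) = 2√(120300 × 179) = 2 × 4641 = 9283 N·s/m.

9280 N·s/m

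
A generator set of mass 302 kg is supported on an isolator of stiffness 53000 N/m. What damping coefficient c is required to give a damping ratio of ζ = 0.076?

608 N·s/m

c_c = 2√(k·m) = 2√(53000 × 302) = 8001 N·s/m.
c = ζ·c_c = 0.076 × 8001 = 608.1 N·s/m.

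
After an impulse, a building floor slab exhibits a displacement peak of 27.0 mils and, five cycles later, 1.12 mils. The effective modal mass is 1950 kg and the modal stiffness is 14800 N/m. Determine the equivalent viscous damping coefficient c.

Logarithmic decrement δ = (1/n)·ln(x₀/x_n) = (1/5)·ln(27.0/1.12) = (1/5)·ln(24.11) = 0.6365.
ζ = δ/√(4π² + δ²) = 0.6365/√(39.48 + 0.405) = 0.6365/6.315 = 0.1008.
c = ζ · 2√(km) = 0.1008 × 2√(14800 × 1950) = 0.1008 × 10740 = 1083 N·s/m.

1080 N·s/m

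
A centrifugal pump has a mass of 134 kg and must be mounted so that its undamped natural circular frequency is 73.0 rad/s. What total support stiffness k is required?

714000 N/m

k = m·ω_n² = 134 × 73.00² = 134 × 5329 = 714100 N/m.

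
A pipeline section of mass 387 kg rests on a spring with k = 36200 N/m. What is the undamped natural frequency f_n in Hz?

1.54 Hz

ω_n = √(k/m) = √(36200/387) = √93.54 = 9.672 rad/s.
f_n = ω_n/(2π) = 9.672/6.283 = 1.539 Hz.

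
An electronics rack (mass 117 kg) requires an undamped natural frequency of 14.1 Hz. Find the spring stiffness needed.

ω_n = 2πf_n = 2π × 14.1 = 88.59 rad/s.
k = m·ω_n² = 117 × 88.59² = 117 × 7849 = 918300 N/m.

918000 N/m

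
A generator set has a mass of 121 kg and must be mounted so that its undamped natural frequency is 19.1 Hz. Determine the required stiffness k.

1740000 N/m

ω_n = 2πf_n = 2π × 19.1 = 120.0 rad/s.
k = m·ω_n² = 121 × 120.0² = 121 × 14400 = 1743000 N/m.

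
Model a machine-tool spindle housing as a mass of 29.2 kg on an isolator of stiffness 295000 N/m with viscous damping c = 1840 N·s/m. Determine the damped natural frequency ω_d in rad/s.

95.4 rad/s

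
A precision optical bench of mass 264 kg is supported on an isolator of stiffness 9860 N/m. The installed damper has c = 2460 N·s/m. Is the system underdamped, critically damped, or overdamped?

c_c = 2√(k·m) = 3227 N·s/m; ζ = c/c_c = 2460/3227 = 0.762.
Since ζ < 1 the system is underdamped.

underdamped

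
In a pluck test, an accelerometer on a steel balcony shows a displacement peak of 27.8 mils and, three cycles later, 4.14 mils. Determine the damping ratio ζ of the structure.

Logarithmic decrement δ = (1/n)·ln(x₀/x_n) = (1/3)·ln(27.8/4.14) = (1/3)·ln(6.715) = 0.6348.
ζ = δ/√(4π² + δ²) = 0.6348/√(39.48 + 0.403) = 0.6348/6.315 = 0.1005.

0.101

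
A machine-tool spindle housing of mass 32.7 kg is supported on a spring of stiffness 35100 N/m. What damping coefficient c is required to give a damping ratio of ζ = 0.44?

c_c = 2√(k·m) = 2√(35100 × 32.7) = 2143 N·s/m.
c = ζ·c_c = 0.44 × 2143 = 942.8 N·s/m.

943 N·s/m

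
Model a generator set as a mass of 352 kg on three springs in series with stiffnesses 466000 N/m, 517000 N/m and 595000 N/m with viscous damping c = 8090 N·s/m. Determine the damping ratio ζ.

Series springs: 1/k_eq = 1/466000 + 1/517000 + 1/595000 = 5.761×10^-6, so k_eq = 173600 N/m.
ω_n = √(k_eq/m) = √(173600/352) = 22.21 rad/s.
Critical damping c_c = 2√(k_eq·m) = 2√(173600 × 352) = 15630 N·s/m, so ζ = c/c_c = 8090/15630 = 0.5175.

0.517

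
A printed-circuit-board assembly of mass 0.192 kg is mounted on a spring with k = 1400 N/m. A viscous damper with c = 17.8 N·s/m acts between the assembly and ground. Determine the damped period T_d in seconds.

0.0876 s

ω_n = √(k/m) = √(1400/0.192) = 85.39 rad/s.
Critical damping c_c = 2√(k·m) = 2√(1400 × 0.192) = 32.79 N·s/m, so ζ = c/c_c = 17.8/32.79 = 0.5428.
ω_d = ω_n√(1 − ζ²) = 85.39 × √(1 − 0.295) = 71.71 rad/s.
T_d = 2π/ω_d = 0.08761 s.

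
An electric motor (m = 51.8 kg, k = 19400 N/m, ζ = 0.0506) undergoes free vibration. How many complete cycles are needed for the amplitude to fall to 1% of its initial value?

Logarithmic decrement δ = 2πζ/√(1 − ζ²) = 2π × 0.05060/√(1 − 0.00256) = 0.3183.
x_n/x₀ = e^(−nδ) ≤ 0.01; take ln: n ≥ ln(1/0.01)/δ = 4.605/0.3183 = 14.47.
So 15 complete cycles are required.

15 cycles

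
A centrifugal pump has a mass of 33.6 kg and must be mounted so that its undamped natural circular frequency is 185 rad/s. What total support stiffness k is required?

1150000 N/m

k = m·ω_n² = 33.6 × 185.0² = 33.6 × 34220 = 1150000 N/m.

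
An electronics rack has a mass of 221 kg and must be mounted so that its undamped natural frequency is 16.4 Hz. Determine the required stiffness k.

ω_n = 2πf_n = 2π × 16.4 = 103.0 rad/s.
k = m·ω_n² = 221 × 103.0² = 221 × 10620 = 2347000 N/m.

2350000 N/m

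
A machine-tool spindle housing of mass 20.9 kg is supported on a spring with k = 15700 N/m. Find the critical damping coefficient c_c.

1150 N·s/m

c_c = 2√(k·m) = 2√(15700 × 20.9) = 2 × 572.8 = 1146 N·s/m.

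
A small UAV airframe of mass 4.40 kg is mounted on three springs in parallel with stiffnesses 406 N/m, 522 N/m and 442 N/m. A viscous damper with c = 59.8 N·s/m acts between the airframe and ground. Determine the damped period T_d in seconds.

0.386 s

Parallel springs add: k_eq = 406 + 522 + 442 = 1370 N/m.
ω_n = √(k_eq/m) = √(1370/4.40) = 17.65 rad/s.
Critical damping c_c = 2√(k_eq·m) = 2√(1370 × 4.40) = 155.3 N·s/m, so ζ = c/c_c = 59.8/155.3 = 0.3851.
ω_d = ω_n√(1 − ζ²) = 17.65 × √(1 − 0.148) = 16.28 rad/s.
T_d = 2π/ω_d = 0.3858 s.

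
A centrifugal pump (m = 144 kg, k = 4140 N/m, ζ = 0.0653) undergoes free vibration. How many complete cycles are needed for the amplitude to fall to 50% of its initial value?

Logarithmic decrement δ = 2πζ/√(1 − ζ²) = 2π × 0.06530/√(1 − 0.00426) = 0.4112.
x_n/x₀ = e^(−nδ) ≤ 0.5; take ln: n ≥ ln(1/0.5)/δ = 0.6931/0.4112 = 1.686.
So 2 complete cycles are required.

2 cycles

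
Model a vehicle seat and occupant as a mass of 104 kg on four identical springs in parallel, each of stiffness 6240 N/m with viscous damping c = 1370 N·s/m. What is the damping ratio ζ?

0.425

Parallel springs add: k_eq = 4 × 6240 = 24960 N/m.
ω_n = √(k_eq/m) = √(24960/104) = 15.49 rad/s.
Critical damping c_c = 2√(k_eq·m) = 2√(24960 × 104) = 3222 N·s/m, so ζ = c/c_c = 1370/3222 = 0.4252.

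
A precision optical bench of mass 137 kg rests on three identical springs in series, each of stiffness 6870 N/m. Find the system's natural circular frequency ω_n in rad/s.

4.09 rad/s

Series springs: 1/k_eq = 3/6870, so k_eq = 6870/3 = 2290 N/m.
ω_n = √(k_eq/m) = √(2290/137) = √16.72 = 4.088 rad/s.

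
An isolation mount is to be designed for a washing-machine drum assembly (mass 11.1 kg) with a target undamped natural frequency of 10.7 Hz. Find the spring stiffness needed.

ω_n = 2πf_n = 2π × 10.7 = 67.23 rad/s.
k = m·ω_n² = 11.1 × 67.23² = 11.1 × 4520 = 50170 N/m.

50200 N/m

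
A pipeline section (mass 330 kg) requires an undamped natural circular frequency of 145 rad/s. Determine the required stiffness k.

6940000 N/m

k = m·ω_n² = 330 × 145.0² = 330 × 21020 = 6938000 N/m.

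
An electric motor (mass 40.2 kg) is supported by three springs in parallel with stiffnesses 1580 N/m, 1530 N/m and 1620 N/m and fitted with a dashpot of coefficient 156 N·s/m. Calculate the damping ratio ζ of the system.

0.179

Parallel springs add: k_eq = 1580 + 1530 + 1620 = 4730 N/m.
ω_n = √(k_eq/m) = √(4730/40.2) = 10.85 rad/s.
Critical damping c_c = 2√(k_eq·m) = 2√(4730 × 40.2) = 872.1 N·s/m, so ζ = c/c_c = 156/872.1 = 0.1789.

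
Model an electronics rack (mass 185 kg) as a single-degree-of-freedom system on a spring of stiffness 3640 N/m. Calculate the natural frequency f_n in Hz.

ω_n = √(k/m) = √(3640/185) = √19.68 = 4.436 rad/s.
f_n = ω_n/(2π) = 4.436/6.283 = 0.7060 Hz.

0.706 Hz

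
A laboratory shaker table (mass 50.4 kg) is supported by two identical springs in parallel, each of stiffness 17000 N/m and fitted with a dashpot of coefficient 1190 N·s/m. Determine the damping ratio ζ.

0.455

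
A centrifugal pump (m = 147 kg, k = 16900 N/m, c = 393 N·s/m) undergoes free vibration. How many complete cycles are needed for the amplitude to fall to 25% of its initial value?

ζ = c/(2√(km)) = 393/(2√(16900 × 147)) = 393/3152 = 0.1247.
Logarithmic decrement δ = 2πζ/√(1 − ζ²) = 2π × 0.1247/√(1 − 0.0155) = 0.7895.
x_n/x₀ = e^(−nδ) ≤ 0.25; take ln: n ≥ ln(1/0.25)/δ = 1.386/0.7895 = 1.756.
So 2 complete cycles are required.

2 cycles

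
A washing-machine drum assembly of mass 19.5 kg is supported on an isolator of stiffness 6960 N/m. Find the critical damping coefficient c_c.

c_c = 2√(k·m) = 2√(6960 × 19.5) = 2 × 368.4 = 736.8 N·s/m.

737 N·s/m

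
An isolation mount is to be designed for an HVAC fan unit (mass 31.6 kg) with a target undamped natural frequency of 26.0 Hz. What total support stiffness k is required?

843000 N/m

ω_n = 2πf_n = 2π × 26.0 = 163.4 rad/s.
k = m·ω_n² = 31.6 × 163.4² = 31.6 × 26690 = 843300 N/m.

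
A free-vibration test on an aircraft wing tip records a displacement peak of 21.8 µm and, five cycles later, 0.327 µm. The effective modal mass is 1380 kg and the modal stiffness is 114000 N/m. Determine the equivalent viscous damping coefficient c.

Logarithmic decrement δ = (1/n)·ln(x₀/x_n) = (1/5)·ln(21.8/0.327) = (1/5)·ln(66.67) = 0.8399.
ζ = δ/√(4π² + δ²) = 0.8399/√(39.48 + 0.706) = 0.8399/6.339 = 0.1325.
c = ζ · 2√(km) = 0.1325 × 2√(114000 × 1380) = 0.1325 × 25090 = 3324 N·s/m.

3320 N·s/m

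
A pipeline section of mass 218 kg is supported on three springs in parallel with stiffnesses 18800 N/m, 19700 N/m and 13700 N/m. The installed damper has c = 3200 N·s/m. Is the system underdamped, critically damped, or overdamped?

underdamped

Parallel springs add: k_eq = 18800 + 19700 + 13700 = 52200 N/m.
c_c = 2√(k_eq·m) = 6747 N·s/m; ζ = c/c_c = 3200/6747 = 0.474.
Since ζ < 1 the system is underdamped.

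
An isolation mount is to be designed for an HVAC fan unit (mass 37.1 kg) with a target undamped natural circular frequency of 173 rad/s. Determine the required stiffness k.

k = m·ω_n² = 37.1 × 173.0² = 37.1 × 29930 = 1110000 N/m.

1110000 N/m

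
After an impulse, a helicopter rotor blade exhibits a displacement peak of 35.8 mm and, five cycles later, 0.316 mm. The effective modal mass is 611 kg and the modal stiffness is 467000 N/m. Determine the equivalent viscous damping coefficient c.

Logarithmic decrement δ = (1/n)·ln(x₀/x_n) = (1/5)·ln(35.8/0.316) = (1/5)·ln(113.3) = 0.9460.
ζ = δ/√(4π² + δ²) = 0.9460/√(39.48 + 0.895) = 0.9460/6.354 = 0.1489.
c = ζ · 2√(km) = 0.1489 × 2√(467000 × 611) = 0.1489 × 33780 = 5030 N·s/m.

5030 N·s/m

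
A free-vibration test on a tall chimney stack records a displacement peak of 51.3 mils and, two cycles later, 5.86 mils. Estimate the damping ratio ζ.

0.170

Logarithmic decrement δ = (1/n)·ln(x₀/x_n) = (1/2)·ln(51.3/5.86) = (1/2)·ln(8.754) = 1.085.
ζ = δ/√(4π² + δ²) = 1.085/√(39.48 + 1.18) = 1.085/6.376 = 0.1701.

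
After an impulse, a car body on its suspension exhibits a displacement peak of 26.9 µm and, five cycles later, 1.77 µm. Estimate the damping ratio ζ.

Logarithmic decrement δ = (1/n)·ln(x₀/x_n) = (1/5)·ln(26.9/1.77) = (1/5)·ln(15.20) = 0.5442.
ζ = δ/√(4π² + δ²) = 0.5442/√(39.48 + 0.296) = 0.5442/6.307 = 0.08629.

0.0863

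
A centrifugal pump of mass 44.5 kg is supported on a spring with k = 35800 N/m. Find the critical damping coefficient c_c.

2520 N·s/m

c_c = 2√(k·m) = 2√(35800 × 44.5) = 2 × 1262 = 2524 N·s/m.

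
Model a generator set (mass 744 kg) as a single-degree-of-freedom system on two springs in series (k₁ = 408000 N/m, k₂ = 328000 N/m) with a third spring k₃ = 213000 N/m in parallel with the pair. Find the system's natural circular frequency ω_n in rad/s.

23.0 rad/s

Series pair: k_s = k₁k₂/(k₁+k₂) = (408000)(328000)/(408000 + 328000) = 181800 N/m. In parallel with k₃: k_eq = 181800 + 213000 = 394800 N/m.
ω_n = √(k_eq/m) = √(394800/744) = √530.7 = 23.04 rad/s.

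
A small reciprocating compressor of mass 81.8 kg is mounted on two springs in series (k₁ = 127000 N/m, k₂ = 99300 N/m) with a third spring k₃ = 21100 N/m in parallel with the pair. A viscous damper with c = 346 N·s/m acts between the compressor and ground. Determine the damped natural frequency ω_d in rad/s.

Series pair: k_s = k₁k₂/(k₁+k₂) = (127000)(99300)/(127000 + 99300) = 55730 N/m. In parallel with k₃: k_eq = 55730 + 21100 = 76830 N/m.
ω_n = √(k_eq/m) = √(76830/81.8) = 30.65 rad/s.
Critical damping c_c = 2√(k_eq·m) = 2√(76830 × 81.8) = 5014 N·s/m, so ζ = c/c_c = 346/5014 = 0.06901.
ω_d = ω_n√(1 − ζ²) = 30.65 × √(1 − 0.00476) = 30.57 rad/s.

30.6 rad/s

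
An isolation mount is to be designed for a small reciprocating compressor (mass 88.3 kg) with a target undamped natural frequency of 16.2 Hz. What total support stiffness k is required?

ω_n = 2πf_n = 2π × 16.2 = 101.8 rad/s.
k = m·ω_n² = 88.3 × 101.8² = 88.3 × 10360 = 914900 N/m.

915000 N/m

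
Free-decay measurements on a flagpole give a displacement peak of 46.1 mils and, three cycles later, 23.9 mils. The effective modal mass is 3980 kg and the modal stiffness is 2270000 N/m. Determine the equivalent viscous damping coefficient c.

Logarithmic decrement δ = (1/n)·ln(x₀/x_n) = (1/3)·ln(46.1/23.9) = (1/3)·ln(1.929) = 0.2190.
ζ = δ/√(4π² + δ²) = 0.2190/√(39.48 + 0.0480) = 0.2190/6.287 = 0.03483.
c = ζ · 2√(km) = 0.03483 × 2√(2270000 × 3980) = 0.03483 × 190100 = 6621 N·s/m.

6620 N·s/m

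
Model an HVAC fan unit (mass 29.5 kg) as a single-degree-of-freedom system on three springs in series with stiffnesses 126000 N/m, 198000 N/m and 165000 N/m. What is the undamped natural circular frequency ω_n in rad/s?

42.2 rad/s

Series springs: 1/k_eq = 1/126000 + 1/198000 + 1/165000 = 1.905×10^-5, so k_eq = 52500 N/m.
ω_n = √(k_eq/m) = √(52500/29.5) = √1780 = 42.19 rad/s.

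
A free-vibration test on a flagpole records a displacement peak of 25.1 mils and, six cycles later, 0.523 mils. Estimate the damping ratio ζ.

Logarithmic decrement δ = (1/n)·ln(x₀/x_n) = (1/6)·ln(25.1/0.523) = (1/6)·ln(47.99) = 0.6452.
ζ = δ/√(4π² + δ²) = 0.6452/√(39.48 + 0.416) = 0.6452/6.316 = 0.1021.

0.102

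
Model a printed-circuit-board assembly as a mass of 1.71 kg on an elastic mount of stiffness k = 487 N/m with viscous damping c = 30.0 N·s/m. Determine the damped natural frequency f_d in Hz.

ω_n = √(k/m) = √(487.0/1.71) = 16.88 rad/s.
Critical damping c_c = 2√(k·m) = 2√(487.0 × 1.71) = 57.72 N·s/m, so ζ = c/c_c = 30.0/57.72 = 0.5198.
ω_d = ω_n√(1 − ζ²) = 16.88 × √(1 − 0.270) = 14.42 rad/s.
f_d = ω_d/(2π) = 2.295 Hz.

2.29 Hz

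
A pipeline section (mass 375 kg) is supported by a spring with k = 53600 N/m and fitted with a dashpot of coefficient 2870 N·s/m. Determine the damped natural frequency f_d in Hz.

ω_n = √(k/m) = √(53600/375) = 11.96 rad/s.
Critical damping c_c = 2√(k·m) = 2√(53600 × 375) = 8967 N·s/m, so ζ = c/c_c = 2870/8967 = 0.3201.
ω_d = ω_n√(1 − ζ²) = 11.96 × √(1 − 0.102) = 11.33 rad/s.
f_d = ω_d/(2π) = 1.803 Hz.

1.80 Hz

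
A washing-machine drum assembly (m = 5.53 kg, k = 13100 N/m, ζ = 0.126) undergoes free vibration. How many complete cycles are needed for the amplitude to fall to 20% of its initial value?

Logarithmic decrement δ = 2πζ/√(1 − ζ²) = 2π × 0.1260/√(1 − 0.0159) = 0.7980.
x_n/x₀ = e^(−nδ) ≤ 0.2; take ln: n ≥ ln(1/0.2)/δ = 1.609/0.7980 = 2.017.
So 3 complete cycles are required.

3 cycles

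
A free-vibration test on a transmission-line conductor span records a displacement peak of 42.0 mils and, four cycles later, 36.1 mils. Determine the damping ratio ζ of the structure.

0.00602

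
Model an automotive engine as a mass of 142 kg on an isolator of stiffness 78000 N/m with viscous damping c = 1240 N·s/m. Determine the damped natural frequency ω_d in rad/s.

23.0 rad/s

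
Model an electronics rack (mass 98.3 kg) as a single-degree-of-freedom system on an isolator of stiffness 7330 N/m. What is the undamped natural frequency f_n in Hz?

1.37 Hz

ω_n = √(k/m) = √(7330/98.3) = √74.57 = 8.635 rad/s.
f_n = ω_n/(2π) = 8.635/6.283 = 1.374 Hz.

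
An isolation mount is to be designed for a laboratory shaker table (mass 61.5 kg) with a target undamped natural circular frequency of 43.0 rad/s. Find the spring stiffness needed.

114000 N/m

k = m·ω_n² = 61.5 × 43.00² = 61.5 × 1849 = 113700 N/m.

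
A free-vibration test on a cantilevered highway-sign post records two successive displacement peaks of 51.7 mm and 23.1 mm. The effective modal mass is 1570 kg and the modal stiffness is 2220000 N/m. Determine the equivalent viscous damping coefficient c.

Logarithmic decrement δ = (1/n)·ln(x₀/x_n) = (1/1)·ln(51.7/23.1) = (1/1)·ln(2.238) = 0.8056.
ζ = δ/√(4π² + δ²) = 0.8056/√(39.48 + 0.649) = 0.8056/6.335 = 0.1272.
c = ζ · 2√(km) = 0.1272 × 2√(2220000 × 1570) = 0.1272 × 118100 = 15020 N·s/m.

15000 N·s/m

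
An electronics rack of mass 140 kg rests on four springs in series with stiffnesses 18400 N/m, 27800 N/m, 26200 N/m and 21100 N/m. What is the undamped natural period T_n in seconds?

Series springs: 1/k_eq = 1/18400 + 1/27800 + 1/26200 + 1/21100 = 0.0001759, so k_eq = 5686 N/m.
ω_n = √(k_eq/m) = √(5686/140) = √40.61 = 6.373 rad/s.
T_n = 2π/ω_n = 6.283/6.373 = 0.9859 s.

0.986 s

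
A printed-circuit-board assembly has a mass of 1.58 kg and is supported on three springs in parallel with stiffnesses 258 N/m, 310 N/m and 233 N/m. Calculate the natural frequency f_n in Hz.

3.58 Hz

Parallel springs add: k_eq = 258 + 310 + 233 = 801.0 N/m.
ω_n = √(k_eq/m) = √(801.0/1.58) = √507.0 = 22.52 rad/s.
f_n = ω_n/(2π) = 22.52/6.283 = 3.584 Hz.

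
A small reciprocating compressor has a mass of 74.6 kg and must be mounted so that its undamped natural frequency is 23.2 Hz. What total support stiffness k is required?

ω_n = 2πf_n = 2π × 23.2 = 145.8 rad/s.
k = m·ω_n² = 74.6 × 145.8² = 74.6 × 21250 = 1585000 N/m.

1590000 N/m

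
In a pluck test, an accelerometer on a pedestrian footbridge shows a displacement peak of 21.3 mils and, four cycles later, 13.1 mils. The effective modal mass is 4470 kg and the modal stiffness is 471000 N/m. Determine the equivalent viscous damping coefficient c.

1770 N·s/m

Logarithmic decrement δ = (1/n)·ln(x₀/x_n) = (1/4)·ln(21.3/13.1) = (1/4)·ln(1.626) = 0.1215.
ζ = δ/√(4π² + δ²) = 0.1215/√(39.48 + 0.0148) = 0.1215/6.284 = 0.01934.
c = ζ · 2√(km) = 0.01934 × 2√(471000 × 4470) = 0.01934 × 91770 = 1775 N·s/m.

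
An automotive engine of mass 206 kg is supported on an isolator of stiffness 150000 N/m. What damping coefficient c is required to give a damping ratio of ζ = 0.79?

8780 N·s/m

c_c = 2√(k·m) = 2√(150000 × 206) = 11120 N·s/m.
c = ζ·c_c = 0.79 × 11120 = 8783 N·s/m.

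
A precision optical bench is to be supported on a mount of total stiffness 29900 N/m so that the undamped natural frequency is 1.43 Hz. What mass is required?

ω_n = 2πf_n = 2π × 1.43 = 8.985 rad/s.
m = k/ω_n² = 29900/8.985² = 29900/80.73 = 370.4 kg.

370 kg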